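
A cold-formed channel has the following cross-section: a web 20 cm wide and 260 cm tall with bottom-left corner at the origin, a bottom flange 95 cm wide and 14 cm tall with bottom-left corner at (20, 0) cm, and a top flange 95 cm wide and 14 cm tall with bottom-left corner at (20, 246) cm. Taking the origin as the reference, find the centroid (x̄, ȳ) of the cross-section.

x̄ = 29.46 cm, ȳ = 130.00 cm

Part | A | x̄ᵢ | ȳᵢ | A·x̄ᵢ | A·ȳᵢ
web | 5200.00 | 10.00 | 130.00 | 52000.00 | 676000.00
bottom flange | 1330.00 | 67.50 | 7.00 | 89775.00 | 9310.00
top flange | 1330.00 | 67.50 | 253.00 | 89775.00 | 336490.00
Σ | 7860.00 |  |  | 231550.00 | 1021800.00
x̄ = 231550.00 / 7860.00 = 29.46 cm
ȳ = 1021800.00 / 7860.00 = 130.00 cm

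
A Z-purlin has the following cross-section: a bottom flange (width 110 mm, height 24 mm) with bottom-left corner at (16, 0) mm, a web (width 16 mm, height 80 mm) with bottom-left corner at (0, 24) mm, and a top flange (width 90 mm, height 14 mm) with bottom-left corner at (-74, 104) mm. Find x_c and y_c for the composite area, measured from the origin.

x_c = 31.11 mm, y_c = 48.93 mm

Part | A | x̄ᵢ | ȳᵢ | A·x̄ᵢ | A·ȳᵢ
bottom flange | 2640.00 | 71.00 | 12.00 | 187440.00 | 31680.00
web | 1280.00 | 8.00 | 64.00 | 10240.00 | 81920.00
top flange | 1260.00 | -29.00 | 111.00 | -36540.00 | 139860.00
Σ | 5180.00 |  |  | 161140.00 | 253460.00
x_c = 161140.00 / 5180.00 = 31.11 mm
y_c = 253460.00 / 5180.00 = 48.93 mm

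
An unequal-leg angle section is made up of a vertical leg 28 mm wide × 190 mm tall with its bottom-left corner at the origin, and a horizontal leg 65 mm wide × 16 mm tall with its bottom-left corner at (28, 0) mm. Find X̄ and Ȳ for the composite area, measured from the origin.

X̄ = 21.60 mm, Ȳ = 80.77 mm

vertical leg: A = 28 × 190 = 5320.00, centroid at (14.00, 95.00).
horizontal leg: A = 65 × 16 = 1040.00, centroid at (60.50, 8.00).
ΣA = 6360.00 mm², ΣAX̄ = 137400.00 mm³, ΣAȲ = 513720.00 mm³.
X̄ = 137400.00/6360.00 = 21.60 mm; Ȳ = 513720.00/6360.00 = 80.77 mm.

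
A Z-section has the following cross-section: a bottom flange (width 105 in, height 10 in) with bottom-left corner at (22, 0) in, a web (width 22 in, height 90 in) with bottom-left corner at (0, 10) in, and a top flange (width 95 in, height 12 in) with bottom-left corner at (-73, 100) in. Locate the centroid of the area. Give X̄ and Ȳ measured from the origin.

Part | A | x̄ᵢ | ȳᵢ | A·x̄ᵢ | A·ȳᵢ
bottom flange | 1050.00 | 74.50 | 5.00 | 78225.00 | 5250.00
web | 1980.00 | 11.00 | 55.00 | 21780.00 | 108900.00
top flange | 1140.00 | -25.50 | 106.00 | -29070.00 | 120840.00
Σ | 4170.00 |  |  | 70935.00 | 234990.00
X̄ = 70935.00 / 4170.00 = 17.01 in
Ȳ = 234990.00 / 4170.00 = 56.35 in

X̄ = 17.01 in, Ȳ = 56.35 in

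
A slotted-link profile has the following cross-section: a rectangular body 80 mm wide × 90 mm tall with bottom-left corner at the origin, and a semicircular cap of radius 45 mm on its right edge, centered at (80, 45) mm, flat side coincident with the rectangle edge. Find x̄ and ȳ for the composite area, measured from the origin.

Part | A | x̄ᵢ | ȳᵢ | A·x̄ᵢ | A·ȳᵢ
rectangular body | 7200.00 | 40.00 | 45.00 | 288000.00 | 324000.00
semicircular end | 3180.86 | 99.10 | 45.00 | 315219.00 | 143138.82
Σ | 10380.86 |  |  | 603219.00 | 467138.82
x̄ = 603219.00 / 10380.86 = 58.11 mm
ȳ = 467138.82 / 10380.86 = 45.00 mm

x̄ = 58.11 mm, ȳ = 45.00 mm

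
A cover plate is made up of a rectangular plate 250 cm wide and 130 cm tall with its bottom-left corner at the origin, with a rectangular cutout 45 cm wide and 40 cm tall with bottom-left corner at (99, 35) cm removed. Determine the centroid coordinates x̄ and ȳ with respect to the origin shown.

x̄ = 125.21 cm, ȳ = 65.59 cm

plate: A = 250 × 130 = 32500.00, centroid at (125.00, 65.00).
hole: A = −(45 × 40) = -1800.00, centroid at (121.50, 55.00).
ΣA = 30700.00 cm²
ΣAx̄ = (32500.00)(125.00) + (-1800.00)(121.50) = 3843800.00 cm³
ΣAȳ = (32500.00)(65.00) + (-1800.00)(55.00) = 2013500.00 cm³
x̄ = 3843800.00 / 30700.00 = 125.21 cm
ȳ = 2013500.00 / 30700.00 = 65.59 cm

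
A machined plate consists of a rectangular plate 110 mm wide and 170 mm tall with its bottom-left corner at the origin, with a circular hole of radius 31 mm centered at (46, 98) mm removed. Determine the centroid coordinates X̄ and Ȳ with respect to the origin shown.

plate: A = 110 × 170 = 18700.00, centroid at (55.00, 85.00).
hole: A = −π·31² = -3019.07, centroid at (46.00, 98.00).
ΣA = 15680.93 mm²
ΣAX̄ = (18700.00)(55.00) + (-3019.07)(46.00) = 889622.76 mm³
ΣAȲ = (18700.00)(85.00) + (-3019.07)(98.00) = 1293631.09 mm³
X̄ = 889622.76 / 15680.93 = 56.73 mm
Ȳ = 1293631.09 / 15680.93 = 82.50 mm

X̄ = 56.73 mm, Ȳ = 82.50 mm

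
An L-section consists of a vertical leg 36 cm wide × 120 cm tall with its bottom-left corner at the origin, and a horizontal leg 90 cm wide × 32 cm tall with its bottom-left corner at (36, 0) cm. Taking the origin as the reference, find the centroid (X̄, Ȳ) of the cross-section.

X̄ = 43.20 cm, Ȳ = 42.40 cm

vertical leg: A = 36 × 120 = 4320.00, centroid at (18.00, 60.00).
horizontal leg: A = 90 × 32 = 2880.00, centroid at (81.00, 16.00).
ΣA = 7200.00 cm², ΣAX̄ = 311040.00 cm³, ΣAȲ = 305280.00 cm³.
X̄ = 311040.00/7200.00 = 43.20 cm; Ȳ = 305280.00/7200.00 = 42.40 cm.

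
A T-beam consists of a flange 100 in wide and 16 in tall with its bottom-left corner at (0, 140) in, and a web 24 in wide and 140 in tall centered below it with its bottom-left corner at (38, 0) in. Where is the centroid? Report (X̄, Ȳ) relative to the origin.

X̄ = 50.00 in, Ȳ = 95.16 in

web: A = 24 × 140 = 3360.00, centroid at (50.00, 70.00).
flange: A = 100 × 16 = 1600.00, centroid at (50.00, 148.00).
ΣA = 4960.00 in²
ΣAX̄ = (3360.00)(50.00) + (1600.00)(50.00) = 248000.00 in³
ΣAȲ = (3360.00)(70.00) + (1600.00)(148.00) = 472000.00 in³
X̄ = 248000.00 / 4960.00 = 50.00 in
Ȳ = 472000.00 / 4960.00 = 95.16 in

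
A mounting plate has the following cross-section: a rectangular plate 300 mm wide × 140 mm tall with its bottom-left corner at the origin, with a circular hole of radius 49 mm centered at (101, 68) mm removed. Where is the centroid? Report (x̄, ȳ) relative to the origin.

plate: A = 300 × 140 = 42000.00, centroid at (150.00, 70.00).
hole: A = −π·49² = -7542.96, centroid at (101.00, 68.00).
ΣA = 34457.04 mm², ΣAx̄ = 5538160.64 mm³, ΣAȳ = 2427078.45 mm³.
x̄ = 5538160.64/34457.04 = 160.73 mm; ȳ = 2427078.45/34457.04 = 70.44 mm.

x̄ = 160.73 mm, ȳ = 70.44 mm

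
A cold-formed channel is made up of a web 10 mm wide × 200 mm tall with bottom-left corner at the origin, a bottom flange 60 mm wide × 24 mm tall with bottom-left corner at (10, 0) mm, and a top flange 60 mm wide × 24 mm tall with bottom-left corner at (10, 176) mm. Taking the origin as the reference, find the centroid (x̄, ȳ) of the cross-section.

Part | A | x̄ᵢ | ȳᵢ | A·x̄ᵢ | A·ȳᵢ
web | 2000.00 | 5.00 | 100.00 | 10000.00 | 200000.00
bottom flange | 1440.00 | 40.00 | 12.00 | 57600.00 | 17280.00
top flange | 1440.00 | 40.00 | 188.00 | 57600.00 | 270720.00
Σ | 4880.00 |  |  | 125200.00 | 488000.00
x̄ = 125200.00 / 4880.00 = 25.66 mm
ȳ = 488000.00 / 4880.00 = 100.00 mm

x̄ = 25.66 mm, ȳ = 100.00 mm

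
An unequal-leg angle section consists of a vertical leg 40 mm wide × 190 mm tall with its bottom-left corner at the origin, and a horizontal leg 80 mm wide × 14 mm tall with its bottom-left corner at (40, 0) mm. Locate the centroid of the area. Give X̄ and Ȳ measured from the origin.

Part | A | x̄ᵢ | ȳᵢ | A·x̄ᵢ | A·ȳᵢ
vertical leg | 7600.00 | 20.00 | 95.00 | 152000.00 | 722000.00
horizontal leg | 1120.00 | 80.00 | 7.00 | 89600.00 | 7840.00
Σ | 8720.00 |  |  | 241600.00 | 729840.00
X̄ = 241600.00 / 8720.00 = 27.71 mm
Ȳ = 729840.00 / 8720.00 = 83.70 mm

X̄ = 27.71 mm, Ȳ = 83.70 mm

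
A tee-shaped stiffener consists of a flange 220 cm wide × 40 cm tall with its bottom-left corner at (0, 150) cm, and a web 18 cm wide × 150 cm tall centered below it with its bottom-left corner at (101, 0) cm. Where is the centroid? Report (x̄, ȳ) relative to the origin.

x̄ = 110.00 cm, ȳ = 147.70 cm

Part | A | x̄ᵢ | ȳᵢ | A·x̄ᵢ | A·ȳᵢ
web | 2700.00 | 110.00 | 75.00 | 297000.00 | 202500.00
flange | 8800.00 | 110.00 | 170.00 | 968000.00 | 1496000.00
Σ | 11500.00 |  |  | 1265000.00 | 1698500.00
x̄ = 1265000.00 / 11500.00 = 110.00 cm
ȳ = 1698500.00 / 11500.00 = 147.70 cm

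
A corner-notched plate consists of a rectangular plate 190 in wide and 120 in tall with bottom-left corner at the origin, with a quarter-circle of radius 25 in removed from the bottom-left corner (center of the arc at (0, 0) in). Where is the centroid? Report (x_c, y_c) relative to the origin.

plate: A = 190 × 120 = 22800.00, centroid at (95.00, 60.00).
removed quarter-circle: A = −¼π·25² = -490.87, centroid at (10.61, 10.61).
ΣA = 22309.13 in², ΣAx_c = 2160791.67 in³, ΣAy_c = 1362791.67 in³.
x_c = 2160791.67/22309.13 = 96.86 in; y_c = 1362791.67/22309.13 = 61.09 in.

x_c = 96.86 in, y_c = 61.09 in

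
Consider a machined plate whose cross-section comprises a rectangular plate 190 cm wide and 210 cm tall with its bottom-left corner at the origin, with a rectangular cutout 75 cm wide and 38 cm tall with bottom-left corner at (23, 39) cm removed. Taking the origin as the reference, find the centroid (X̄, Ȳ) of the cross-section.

X̄ = 97.65 cm, Ȳ = 108.62 cm

plate: A = 190 × 210 = 39900.00, centroid at (95.00, 105.00).
hole: A = −(75 × 38) = -2850.00, centroid at (60.50, 58.00).
ΣA = 37050.00 cm², ΣAX̄ = 3618075.00 cm³, ΣAȲ = 4024200.00 cm³.
X̄ = 3618075.00/37050.00 = 97.65 cm; Ȳ = 4024200.00/37050.00 = 108.62 cm.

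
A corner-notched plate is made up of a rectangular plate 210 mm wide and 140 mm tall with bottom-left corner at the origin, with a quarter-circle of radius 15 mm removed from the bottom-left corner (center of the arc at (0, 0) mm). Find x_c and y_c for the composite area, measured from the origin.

plate: A = 210 × 140 = 29400.00, centroid at (105.00, 70.00).
removed quarter-circle: A = −¼π·15² = -176.71, centroid at (6.37, 6.37).
ΣA = 29223.29 mm², ΣAx_c = 3085875.00 mm³, ΣAy_c = 2056875.00 mm³.
x_c = 3085875.00/29223.29 = 105.60 mm; y_c = 2056875.00/29223.29 = 70.38 mm.

x_c = 105.60 mm, y_c = 70.38 mm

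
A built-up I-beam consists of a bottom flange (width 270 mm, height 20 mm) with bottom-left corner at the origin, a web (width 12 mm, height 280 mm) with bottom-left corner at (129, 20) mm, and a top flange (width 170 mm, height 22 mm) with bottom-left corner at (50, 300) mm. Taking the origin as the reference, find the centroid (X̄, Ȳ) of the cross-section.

X̄ = 135.00 mm, Ȳ = 140.38 mm

Part | A | x̄ᵢ | ȳᵢ | A·x̄ᵢ | A·ȳᵢ
bottom flange | 5400.00 | 135.00 | 10.00 | 729000.00 | 54000.00
web | 3360.00 | 135.00 | 160.00 | 453600.00 | 537600.00
top flange | 3740.00 | 135.00 | 311.00 | 504900.00 | 1163140.00
Σ | 12500.00 |  |  | 1687500.00 | 1754740.00
X̄ = 1687500.00 / 12500.00 = 135.00 mm
Ȳ = 1754740.00 / 12500.00 = 140.38 mm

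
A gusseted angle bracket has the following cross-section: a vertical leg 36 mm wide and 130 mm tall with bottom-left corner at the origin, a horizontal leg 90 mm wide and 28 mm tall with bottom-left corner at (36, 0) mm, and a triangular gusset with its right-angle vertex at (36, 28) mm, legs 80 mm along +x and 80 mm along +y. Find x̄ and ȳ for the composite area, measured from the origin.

Part | A | x̄ᵢ | ȳᵢ | A·x̄ᵢ | A·ȳᵢ
vertical leg | 4680.00 | 18.00 | 65.00 | 84240.00 | 304200.00
horizontal leg | 2520.00 | 81.00 | 14.00 | 204120.00 | 35280.00
gusset | 3200.00 | 62.67 | 54.67 | 200533.33 | 174933.33
Σ | 10400.00 |  |  | 488893.33 | 514413.33
x̄ = 488893.33 / 10400.00 = 47.01 mm
ȳ = 514413.33 / 10400.00 = 49.46 mm

x̄ = 47.01 mm, ȳ = 49.46 mm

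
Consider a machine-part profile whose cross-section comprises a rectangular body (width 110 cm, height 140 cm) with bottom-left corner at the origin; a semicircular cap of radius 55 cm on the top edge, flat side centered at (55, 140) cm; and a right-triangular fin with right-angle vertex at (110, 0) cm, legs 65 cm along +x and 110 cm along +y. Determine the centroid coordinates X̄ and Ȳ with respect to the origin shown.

Part | A | x̄ᵢ | ȳᵢ | A·x̄ᵢ | A·ȳᵢ
rectangular body | 15400.00 | 55.00 | 70.00 | 847000.00 | 1078000.00
semicircular top | 4751.66 | 55.00 | 163.34 | 261341.24 | 776148.91
triangular fin | 3575.00 | 131.67 | 36.67 | 470708.33 | 131083.33
Σ | 23726.66 |  |  | 1579049.57 | 1985232.24
X̄ = 1579049.57 / 23726.66 = 66.55 cm
Ȳ = 1985232.24 / 23726.66 = 83.67 cm

X̄ = 66.55 cm, Ȳ = 83.67 cm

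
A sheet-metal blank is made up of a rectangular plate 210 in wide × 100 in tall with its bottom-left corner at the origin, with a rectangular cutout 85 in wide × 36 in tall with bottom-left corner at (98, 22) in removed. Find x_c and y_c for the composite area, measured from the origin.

plate: A = 210 × 100 = 21000.00, centroid at (105.00, 50.00).
hole: A = −(85 × 36) = -3060.00, centroid at (140.50, 40.00).
ΣA = 17940.00 in², ΣAx_c = 1775070.00 in³, ΣAy_c = 927600.00 in³.
x_c = 1775070.00/17940.00 = 98.94 in; y_c = 927600.00/17940.00 = 51.71 in.

x_c = 98.94 in, y_c = 51.71 in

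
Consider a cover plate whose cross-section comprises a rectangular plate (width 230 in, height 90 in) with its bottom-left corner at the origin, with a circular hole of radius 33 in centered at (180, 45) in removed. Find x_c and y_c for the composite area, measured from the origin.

x_c = 102.13 in, y_c = 45.00 in

plate: A = 230 × 90 = 20700.00, centroid at (115.00, 45.00).
hole: A = −π·33² = -3421.19, centroid at (180.00, 45.00).
ΣA = 17278.81 in²
ΣAx_c = (20700.00)(115.00) + (-3421.19)(180.00) = 1764685.01 in³
ΣAy_c = (20700.00)(45.00) + (-3421.19)(45.00) = 777546.25 in³
x_c = 1764685.01 / 17278.81 = 102.13 in
y_c = 777546.25 / 17278.81 = 45.00 in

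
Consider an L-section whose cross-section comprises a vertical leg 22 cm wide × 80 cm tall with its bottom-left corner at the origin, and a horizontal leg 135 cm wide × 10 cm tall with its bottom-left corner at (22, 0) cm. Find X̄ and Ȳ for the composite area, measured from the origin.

X̄ = 45.08 cm, Ȳ = 24.81 cm

Part | A | x̄ᵢ | ȳᵢ | A·x̄ᵢ | A·ȳᵢ
vertical leg | 1760.00 | 11.00 | 40.00 | 19360.00 | 70400.00
horizontal leg | 1350.00 | 89.50 | 5.00 | 120825.00 | 6750.00
Σ | 3110.00 |  |  | 140185.00 | 77150.00
X̄ = 140185.00 / 3110.00 = 45.08 cm
Ȳ = 77150.00 / 3110.00 = 24.81 cm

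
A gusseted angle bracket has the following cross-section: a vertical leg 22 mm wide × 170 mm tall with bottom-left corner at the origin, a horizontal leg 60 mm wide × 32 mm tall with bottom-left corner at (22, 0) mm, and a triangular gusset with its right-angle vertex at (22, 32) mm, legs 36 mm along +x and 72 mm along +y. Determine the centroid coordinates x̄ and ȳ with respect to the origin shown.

vertical leg: A = 22 × 170 = 3740.00, centroid at (11.00, 85.00).
horizontal leg: A = 60 × 32 = 1920.00, centroid at (52.00, 16.00).
gusset: A = ½·36·72 = 1296.00, centroid at (34.00, 56.00).
ΣA = 6956.00 mm²
ΣAx̄ = (3740.00)(11.00) + (1920.00)(52.00) + (1296.00)(34.00) = 185044.00 mm³
ΣAȳ = (3740.00)(85.00) + (1920.00)(16.00) + (1296.00)(56.00) = 421196.00 mm³
x̄ = 185044.00 / 6956.00 = 26.60 mm
ȳ = 421196.00 / 6956.00 = 60.55 mm

x̄ = 26.60 mm, ȳ = 60.55 mm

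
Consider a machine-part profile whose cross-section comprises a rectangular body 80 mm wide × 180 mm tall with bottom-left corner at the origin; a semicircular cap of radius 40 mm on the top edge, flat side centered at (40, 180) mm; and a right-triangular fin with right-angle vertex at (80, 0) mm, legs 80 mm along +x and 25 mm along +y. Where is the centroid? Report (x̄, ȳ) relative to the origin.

rectangular body: A = 80 × 180 = 14400.00, centroid at (40.00, 90.00).
semicircular top: A = ½π·40² = 2513.27, centroid at (40.00, 196.98).
triangular fin: A = ½·80·25 = 1000.00, centroid at (106.67, 8.33).
ΣA = 17913.27 mm²
ΣAx̄ = (14400.00)(40.00) + (2513.27)(40.00) + (1000.00)(106.67) = 783197.63 mm³
ΣAȳ = (14400.00)(90.00) + (2513.27)(196.98) + (1000.00)(8.33) = 1799389.34 mm³
x̄ = 783197.63 / 17913.27 = 43.72 mm
ȳ = 1799389.34 / 17913.27 = 100.45 mm

x̄ = 43.72 mm, ȳ = 100.45 mm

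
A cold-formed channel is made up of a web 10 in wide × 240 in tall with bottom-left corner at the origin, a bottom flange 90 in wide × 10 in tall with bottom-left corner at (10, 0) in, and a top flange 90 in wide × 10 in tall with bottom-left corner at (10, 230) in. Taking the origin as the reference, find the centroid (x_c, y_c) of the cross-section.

web: A = 10 × 240 = 2400.00, centroid at (5.00, 120.00).
bottom flange: A = 90 × 10 = 900.00, centroid at (55.00, 5.00).
top flange: A = 90 × 10 = 900.00, centroid at (55.00, 235.00).
ΣA = 4200.00 in², ΣAx_c = 111000.00 in³, ΣAy_c = 504000.00 in³.
x_c = 111000.00/4200.00 = 26.43 in; y_c = 504000.00/4200.00 = 120.00 in.

x_c = 26.43 in, y_c = 120.00 in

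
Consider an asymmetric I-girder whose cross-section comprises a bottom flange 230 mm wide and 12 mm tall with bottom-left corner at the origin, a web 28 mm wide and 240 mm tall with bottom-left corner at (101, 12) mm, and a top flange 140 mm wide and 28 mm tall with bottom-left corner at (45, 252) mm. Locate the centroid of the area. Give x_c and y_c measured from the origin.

bottom flange: A = 230 × 12 = 2760.00, centroid at (115.00, 6.00).
web: A = 28 × 240 = 6720.00, centroid at (115.00, 132.00).
top flange: A = 140 × 28 = 3920.00, centroid at (115.00, 266.00).
ΣA = 13400.00 mm², ΣAx_c = 1541000.00 mm³, ΣAy_c = 1946320.00 mm³.
x_c = 1541000.00/13400.00 = 115.00 mm; y_c = 1946320.00/13400.00 = 145.25 mm.

x_c = 115.00 mm, y_c = 145.25 mm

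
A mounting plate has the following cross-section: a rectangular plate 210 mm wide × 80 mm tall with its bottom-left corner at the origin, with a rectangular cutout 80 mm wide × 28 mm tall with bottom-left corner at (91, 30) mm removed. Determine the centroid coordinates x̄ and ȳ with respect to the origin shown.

x̄ = 101.00 mm, ȳ = 39.38 mm

plate: A = 210 × 80 = 16800.00, centroid at (105.00, 40.00).
hole: A = −(80 × 28) = -2240.00, centroid at (131.00, 44.00).
ΣA = 14560.00 mm², ΣAx̄ = 1470560.00 mm³, ΣAȳ = 573440.00 mm³.
x̄ = 1470560.00/14560.00 = 101.00 mm; ȳ = 573440.00/14560.00 = 39.38 mm.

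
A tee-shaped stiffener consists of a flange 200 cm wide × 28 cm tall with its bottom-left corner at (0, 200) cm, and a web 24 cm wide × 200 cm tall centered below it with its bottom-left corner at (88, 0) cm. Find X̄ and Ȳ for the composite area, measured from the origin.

X̄ = 100.00 cm, Ȳ = 161.38 cm

web: A = 24 × 200 = 4800.00, centroid at (100.00, 100.00).
flange: A = 200 × 28 = 5600.00, centroid at (100.00, 214.00).
ΣA = 10400.00 cm²
ΣAX̄ = (4800.00)(100.00) + (5600.00)(100.00) = 1040000.00 cm³
ΣAȲ = (4800.00)(100.00) + (5600.00)(214.00) = 1678400.00 cm³
X̄ = 1040000.00 / 10400.00 = 100.00 cm
Ȳ = 1678400.00 / 10400.00 = 161.38 cm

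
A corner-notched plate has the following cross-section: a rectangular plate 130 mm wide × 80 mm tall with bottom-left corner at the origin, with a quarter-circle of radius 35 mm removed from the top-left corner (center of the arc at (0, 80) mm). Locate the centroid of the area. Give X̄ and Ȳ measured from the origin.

X̄ = 70.11 mm, Ȳ = 37.44 mm

Part | A | x̄ᵢ | ȳᵢ | A·x̄ᵢ | A·ȳᵢ
plate | 10400.00 | 65.00 | 40.00 | 676000.00 | 416000.00
removed quarter-circle | -962.11 | 14.85 | 65.15 | -14291.67 | -62677.35
Σ | 9437.89 |  |  | 661708.33 | 353322.65
X̄ = 661708.33 / 9437.89 = 70.11 mm
Ȳ = 353322.65 / 9437.89 = 37.44 mm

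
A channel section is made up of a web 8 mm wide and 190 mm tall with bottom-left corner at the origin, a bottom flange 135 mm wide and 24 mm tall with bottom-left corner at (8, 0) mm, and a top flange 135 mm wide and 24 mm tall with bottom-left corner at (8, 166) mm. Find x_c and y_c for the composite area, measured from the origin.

Part | A | x̄ᵢ | ȳᵢ | A·x̄ᵢ | A·ȳᵢ
web | 1520.00 | 4.00 | 95.00 | 6080.00 | 144400.00
bottom flange | 3240.00 | 75.50 | 12.00 | 244620.00 | 38880.00
top flange | 3240.00 | 75.50 | 178.00 | 244620.00 | 576720.00
Σ | 8000.00 |  |  | 495320.00 | 760000.00
x_c = 495320.00 / 8000.00 = 61.91 mm
y_c = 760000.00 / 8000.00 = 95.00 mm

x_c = 61.91 mm, y_c = 95.00 mm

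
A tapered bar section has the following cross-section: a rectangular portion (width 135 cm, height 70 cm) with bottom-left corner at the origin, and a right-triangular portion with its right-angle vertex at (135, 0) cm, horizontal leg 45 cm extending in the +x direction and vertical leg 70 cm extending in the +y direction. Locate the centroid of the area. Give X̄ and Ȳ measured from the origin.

X̄ = 79.29 cm, Ȳ = 33.33 cm

rectangular portion: A = 135 × 70 = 9450.00, centroid at (67.50, 35.00).
triangular portion: A = ½·45·70 = 1575.00, centroid at (150.00, 23.33).
ΣA = 11025.00 cm², ΣAX̄ = 874125.00 cm³, ΣAȲ = 367500.00 cm³.
X̄ = 874125.00/11025.00 = 79.29 cm; Ȳ = 367500.00/11025.00 = 33.33 cm.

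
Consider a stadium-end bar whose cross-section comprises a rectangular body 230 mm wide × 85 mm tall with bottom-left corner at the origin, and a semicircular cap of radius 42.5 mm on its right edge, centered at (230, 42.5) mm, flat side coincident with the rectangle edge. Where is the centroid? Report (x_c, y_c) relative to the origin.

rectangular body: A = 230 × 85 = 19550.00, centroid at (115.00, 42.50).
semicircular end: A = ½π·42.5² = 2837.25, centroid at (248.04, 42.50).
ΣA = 22387.25 mm²
ΣAx_c = (19550.00)(115.00) + (2837.25)(248.04) = 2951994.78 mm³
ΣAy_c = (19550.00)(42.50) + (2837.25)(42.50) = 951458.16 mm³
x_c = 2951994.78 / 22387.25 = 131.86 mm
y_c = 951458.16 / 22387.25 = 42.50 mm

x_c = 131.86 mm, y_c = 42.50 mm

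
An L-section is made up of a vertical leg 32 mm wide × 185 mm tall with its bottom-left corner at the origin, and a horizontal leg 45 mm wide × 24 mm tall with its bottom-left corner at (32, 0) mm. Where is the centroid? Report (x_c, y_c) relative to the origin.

vertical leg: A = 32 × 185 = 5920.00, centroid at (16.00, 92.50).
horizontal leg: A = 45 × 24 = 1080.00, centroid at (54.50, 12.00).
ΣA = 7000.00 mm², ΣAx_c = 153580.00 mm³, ΣAy_c = 560560.00 mm³.
x_c = 153580.00/7000.00 = 21.94 mm; y_c = 560560.00/7000.00 = 80.08 mm.

x_c = 21.94 mm, y_c = 80.08 mm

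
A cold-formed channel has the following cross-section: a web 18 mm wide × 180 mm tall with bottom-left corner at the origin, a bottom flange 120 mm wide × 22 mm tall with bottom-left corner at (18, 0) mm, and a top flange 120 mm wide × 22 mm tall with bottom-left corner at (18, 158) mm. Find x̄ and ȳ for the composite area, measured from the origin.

x̄ = 51.76 mm, ȳ = 90.00 mm

web: A = 18 × 180 = 3240.00, centroid at (9.00, 90.00).
bottom flange: A = 120 × 22 = 2640.00, centroid at (78.00, 11.00).
top flange: A = 120 × 22 = 2640.00, centroid at (78.00, 169.00).
ΣA = 8520.00 mm², ΣAx̄ = 441000.00 mm³, ΣAȳ = 766800.00 mm³.
x̄ = 441000.00/8520.00 = 51.76 mm; ȳ = 766800.00/8520.00 = 90.00 mm.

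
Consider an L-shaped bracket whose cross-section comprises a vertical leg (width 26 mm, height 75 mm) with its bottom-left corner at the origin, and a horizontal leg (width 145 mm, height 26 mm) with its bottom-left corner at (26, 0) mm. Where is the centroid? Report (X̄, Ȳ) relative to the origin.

X̄ = 69.35 mm, Ȳ = 21.35 mm

Part | A | x̄ᵢ | ȳᵢ | A·x̄ᵢ | A·ȳᵢ
vertical leg | 1950.00 | 13.00 | 37.50 | 25350.00 | 73125.00
horizontal leg | 3770.00 | 98.50 | 13.00 | 371345.00 | 49010.00
Σ | 5720.00 |  |  | 396695.00 | 122135.00
X̄ = 396695.00 / 5720.00 = 69.35 mm
Ȳ = 122135.00 / 5720.00 = 21.35 mm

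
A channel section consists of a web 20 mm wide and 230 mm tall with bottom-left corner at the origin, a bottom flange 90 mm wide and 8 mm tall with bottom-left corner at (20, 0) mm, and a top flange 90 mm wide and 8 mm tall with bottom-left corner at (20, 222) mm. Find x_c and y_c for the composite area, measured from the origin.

x_c = 23.11 mm, y_c = 115.00 mm

Part | A | x̄ᵢ | ȳᵢ | A·x̄ᵢ | A·ȳᵢ
web | 4600.00 | 10.00 | 115.00 | 46000.00 | 529000.00
bottom flange | 720.00 | 65.00 | 4.00 | 46800.00 | 2880.00
top flange | 720.00 | 65.00 | 226.00 | 46800.00 | 162720.00
Σ | 6040.00 |  |  | 139600.00 | 694600.00
x_c = 139600.00 / 6040.00 = 23.11 mm
y_c = 694600.00 / 6040.00 = 115.00 mm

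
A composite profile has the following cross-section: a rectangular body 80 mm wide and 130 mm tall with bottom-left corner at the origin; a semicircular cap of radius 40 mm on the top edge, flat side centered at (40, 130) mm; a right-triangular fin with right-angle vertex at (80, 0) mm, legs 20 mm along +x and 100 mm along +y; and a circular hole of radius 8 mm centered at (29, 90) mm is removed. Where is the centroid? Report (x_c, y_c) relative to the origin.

x_c = 43.56 mm, y_c = 77.35 mm

rectangular body: A = 80 × 130 = 10400.00, centroid at (40.00, 65.00).
semicircular top: A = ½π·40² = 2513.27, centroid at (40.00, 146.98).
triangular fin: A = ½·20·100 = 1000.00, centroid at (86.67, 33.33).
hole: A = −π·8² = -201.06, centroid at (29.00, 90.00).
ΣA = 13712.21 mm²
ΣAx_c = (10400.00)(40.00) + (2513.27)(40.00) + (1000.00)(86.67) + (-201.06)(29.00) = 597366.84 mm³
ΣAy_c = (10400.00)(65.00) + (2513.27)(146.98) + (1000.00)(33.33) + (-201.06)(90.00) = 1060630.06 mm³
x_c = 597366.84 / 13712.21 = 43.56 mm
y_c = 1060630.06 / 13712.21 = 77.35 mm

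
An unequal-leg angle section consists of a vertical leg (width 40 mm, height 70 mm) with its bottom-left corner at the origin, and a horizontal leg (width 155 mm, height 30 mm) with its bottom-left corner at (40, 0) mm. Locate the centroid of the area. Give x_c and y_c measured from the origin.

Part | A | x̄ᵢ | ȳᵢ | A·x̄ᵢ | A·ȳᵢ
vertical leg | 2800.00 | 20.00 | 35.00 | 56000.00 | 98000.00
horizontal leg | 4650.00 | 117.50 | 15.00 | 546375.00 | 69750.00
Σ | 7450.00 |  |  | 602375.00 | 167750.00
x_c = 602375.00 / 7450.00 = 80.86 mm
y_c = 167750.00 / 7450.00 = 22.52 mm

x_c = 80.86 mm, y_c = 22.52 mm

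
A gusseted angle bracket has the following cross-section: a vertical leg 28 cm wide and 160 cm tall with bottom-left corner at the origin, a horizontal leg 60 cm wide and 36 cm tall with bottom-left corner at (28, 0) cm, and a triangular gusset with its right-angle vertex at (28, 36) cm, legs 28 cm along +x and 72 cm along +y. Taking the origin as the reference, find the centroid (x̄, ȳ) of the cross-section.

Part | A | x̄ᵢ | ȳᵢ | A·x̄ᵢ | A·ȳᵢ
vertical leg | 4480.00 | 14.00 | 80.00 | 62720.00 | 358400.00
horizontal leg | 2160.00 | 58.00 | 18.00 | 125280.00 | 38880.00
gusset | 1008.00 | 37.33 | 60.00 | 37632.00 | 60480.00
Σ | 7648.00 |  |  | 225632.00 | 457760.00
x̄ = 225632.00 / 7648.00 = 29.50 cm
ȳ = 457760.00 / 7648.00 = 59.85 cm

x̄ = 29.50 cm, ȳ = 59.85 cm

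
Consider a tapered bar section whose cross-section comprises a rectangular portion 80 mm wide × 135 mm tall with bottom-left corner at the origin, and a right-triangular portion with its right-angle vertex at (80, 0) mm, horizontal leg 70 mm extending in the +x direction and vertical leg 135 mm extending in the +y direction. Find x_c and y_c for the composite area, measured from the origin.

rectangular portion: A = 80 × 135 = 10800.00, centroid at (40.00, 67.50).
triangular portion: A = ½·70·135 = 4725.00, centroid at (103.33, 45.00).
ΣA = 15525.00 mm²
ΣAx_c = (10800.00)(40.00) + (4725.00)(103.33) = 920250.00 mm³
ΣAy_c = (10800.00)(67.50) + (4725.00)(45.00) = 941625.00 mm³
x_c = 920250.00 / 15525.00 = 59.28 mm
y_c = 941625.00 / 15525.00 = 60.65 mm

x_c = 59.28 mm, y_c = 60.65 mm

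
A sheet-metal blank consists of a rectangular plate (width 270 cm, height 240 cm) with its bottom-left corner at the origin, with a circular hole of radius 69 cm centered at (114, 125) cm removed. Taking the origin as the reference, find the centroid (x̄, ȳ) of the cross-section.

plate: A = 270 × 240 = 64800.00, centroid at (135.00, 120.00).
hole: A = −π·69² = -14957.12, centroid at (114.00, 125.00).
ΣA = 49842.88 cm², ΣAx̄ = 7042888.02 cm³, ΣAȳ = 5906359.67 cm³.
x̄ = 7042888.02/49842.88 = 141.30 cm; ȳ = 5906359.67/49842.88 = 118.50 cm.

x̄ = 141.30 cm, ȳ = 118.50 cm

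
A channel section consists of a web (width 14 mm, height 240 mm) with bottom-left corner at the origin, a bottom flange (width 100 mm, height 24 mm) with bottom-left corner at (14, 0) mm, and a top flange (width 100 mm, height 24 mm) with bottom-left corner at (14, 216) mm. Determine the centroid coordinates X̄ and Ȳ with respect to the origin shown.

X̄ = 40.53 mm, Ȳ = 120.00 mm

web: A = 14 × 240 = 3360.00, centroid at (7.00, 120.00).
bottom flange: A = 100 × 24 = 2400.00, centroid at (64.00, 12.00).
top flange: A = 100 × 24 = 2400.00, centroid at (64.00, 228.00).
ΣA = 8160.00 mm², ΣAX̄ = 330720.00 mm³, ΣAȲ = 979200.00 mm³.
X̄ = 330720.00/8160.00 = 40.53 mm; Ȳ = 979200.00/8160.00 = 120.00 mm.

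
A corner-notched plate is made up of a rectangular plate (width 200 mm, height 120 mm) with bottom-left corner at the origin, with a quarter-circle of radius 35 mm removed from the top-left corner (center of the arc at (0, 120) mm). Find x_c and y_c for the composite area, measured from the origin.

Part | A | x̄ᵢ | ȳᵢ | A·x̄ᵢ | A·ȳᵢ
plate | 24000.00 | 100.00 | 60.00 | 2400000.00 | 1440000.00
removed quarter-circle | -962.11 | 14.85 | 105.15 | -14291.67 | -101161.86
Σ | 23037.89 |  |  | 2385708.33 | 1338838.14
x_c = 2385708.33 / 23037.89 = 103.56 mm
y_c = 1338838.14 / 23037.89 = 58.11 mm

x_c = 103.56 mm, y_c = 58.11 mm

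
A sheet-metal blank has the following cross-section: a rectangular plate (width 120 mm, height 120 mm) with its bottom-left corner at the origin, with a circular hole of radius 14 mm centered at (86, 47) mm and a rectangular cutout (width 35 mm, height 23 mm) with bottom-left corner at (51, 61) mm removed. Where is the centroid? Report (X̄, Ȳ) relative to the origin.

X̄ = 58.24 mm, Ȳ = 59.84 mm

plate: A = 120 × 120 = 14400.00, centroid at (60.00, 60.00).
hole 1: A = −π·14² = -615.75, centroid at (86.00, 47.00).
hole 2: A = −(35 × 23) = -805.00, centroid at (68.50, 72.50).
ΣA = 12979.25 mm²
ΣAX̄ = (14400.00)(60.00) + (-615.75)(86.00) + (-805.00)(68.50) = 755902.81 mm³
ΣAȲ = (14400.00)(60.00) + (-615.75)(47.00) + (-805.00)(72.50) = 776697.15 mm³
X̄ = 755902.81 / 12979.25 = 58.24 mm
Ȳ = 776697.15 / 12979.25 = 59.84 mm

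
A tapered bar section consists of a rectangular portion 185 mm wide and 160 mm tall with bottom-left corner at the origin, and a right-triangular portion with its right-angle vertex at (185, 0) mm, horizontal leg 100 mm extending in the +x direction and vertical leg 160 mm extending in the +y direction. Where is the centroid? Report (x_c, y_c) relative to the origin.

rectangular portion: A = 185 × 160 = 29600.00, centroid at (92.50, 80.00).
triangular portion: A = ½·100·160 = 8000.00, centroid at (218.33, 53.33).
ΣA = 37600.00 mm²
ΣAx_c = (29600.00)(92.50) + (8000.00)(218.33) = 4484666.67 mm³
ΣAy_c = (29600.00)(80.00) + (8000.00)(53.33) = 2794666.67 mm³
x_c = 4484666.67 / 37600.00 = 119.27 mm
y_c = 2794666.67 / 37600.00 = 74.33 mm

x_c = 119.27 mm, y_c = 74.33 mm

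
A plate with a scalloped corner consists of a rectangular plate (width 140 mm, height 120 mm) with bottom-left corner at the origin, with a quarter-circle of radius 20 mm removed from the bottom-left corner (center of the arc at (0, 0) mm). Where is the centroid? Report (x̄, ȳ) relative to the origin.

plate: A = 140 × 120 = 16800.00, centroid at (70.00, 60.00).
removed quarter-circle: A = −¼π·20² = -314.16, centroid at (8.49, 8.49).
ΣA = 16485.84 mm², ΣAx̄ = 1173333.33 mm³, ΣAȳ = 1005333.33 mm³.
x̄ = 1173333.33/16485.84 = 71.17 mm; ȳ = 1005333.33/16485.84 = 60.98 mm.

x̄ = 71.17 mm, ȳ = 60.98 mm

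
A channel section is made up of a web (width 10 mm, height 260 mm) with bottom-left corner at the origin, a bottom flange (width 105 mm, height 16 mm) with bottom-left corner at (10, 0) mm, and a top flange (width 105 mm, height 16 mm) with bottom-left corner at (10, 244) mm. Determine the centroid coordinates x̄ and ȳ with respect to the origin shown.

x̄ = 37.42 mm, ȳ = 130.00 mm

Part | A | x̄ᵢ | ȳᵢ | A·x̄ᵢ | A·ȳᵢ
web | 2600.00 | 5.00 | 130.00 | 13000.00 | 338000.00
bottom flange | 1680.00 | 62.50 | 8.00 | 105000.00 | 13440.00
top flange | 1680.00 | 62.50 | 252.00 | 105000.00 | 423360.00
Σ | 5960.00 |  |  | 223000.00 | 774800.00
x̄ = 223000.00 / 5960.00 = 37.42 mm
ȳ = 774800.00 / 5960.00 = 130.00 mm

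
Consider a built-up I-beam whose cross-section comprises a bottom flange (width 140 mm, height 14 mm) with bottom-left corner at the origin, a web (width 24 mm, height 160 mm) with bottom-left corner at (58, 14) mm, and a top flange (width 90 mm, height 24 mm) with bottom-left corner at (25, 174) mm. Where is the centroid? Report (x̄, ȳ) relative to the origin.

x̄ = 70.00 mm, ȳ = 97.54 mm

bottom flange: A = 140 × 14 = 1960.00, centroid at (70.00, 7.00).
web: A = 24 × 160 = 3840.00, centroid at (70.00, 94.00).
top flange: A = 90 × 24 = 2160.00, centroid at (70.00, 186.00).
ΣA = 7960.00 mm²
ΣAx̄ = (1960.00)(70.00) + (3840.00)(70.00) + (2160.00)(70.00) = 557200.00 mm³
ΣAȳ = (1960.00)(7.00) + (3840.00)(94.00) + (2160.00)(186.00) = 776440.00 mm³
x̄ = 557200.00 / 7960.00 = 70.00 mm
ȳ = 776440.00 / 7960.00 = 97.54 mm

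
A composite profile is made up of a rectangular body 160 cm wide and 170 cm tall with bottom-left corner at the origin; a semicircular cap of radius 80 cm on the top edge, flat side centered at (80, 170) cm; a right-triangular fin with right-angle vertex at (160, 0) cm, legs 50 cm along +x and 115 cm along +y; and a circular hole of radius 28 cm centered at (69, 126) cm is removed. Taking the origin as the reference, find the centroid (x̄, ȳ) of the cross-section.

x̄ = 88.10 cm, ȳ = 110.51 cm

rectangular body: A = 160 × 170 = 27200.00, centroid at (80.00, 85.00).
semicircular top: A = ½π·80² = 10053.10, centroid at (80.00, 203.95).
triangular fin: A = ½·50·115 = 2875.00, centroid at (176.67, 38.33).
hole: A = −π·28² = -2463.01, centroid at (69.00, 126.00).
ΣA = 37665.09 cm², ΣAx̄ = 3318216.79 cm³, ΣAȳ = 4162228.98 cm³.
x̄ = 3318216.79/37665.09 = 88.10 cm; ȳ = 4162228.98/37665.09 = 110.51 cm.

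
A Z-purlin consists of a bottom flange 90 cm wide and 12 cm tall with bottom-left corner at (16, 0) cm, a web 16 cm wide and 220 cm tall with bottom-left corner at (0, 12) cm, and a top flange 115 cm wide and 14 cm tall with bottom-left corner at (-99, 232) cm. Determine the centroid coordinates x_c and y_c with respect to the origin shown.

x_c = 4.38 cm, y_c = 132.16 cm

Part | A | x̄ᵢ | ȳᵢ | A·x̄ᵢ | A·ȳᵢ
bottom flange | 1080.00 | 61.00 | 6.00 | 65880.00 | 6480.00
web | 3520.00 | 8.00 | 122.00 | 28160.00 | 429440.00
top flange | 1610.00 | -41.50 | 239.00 | -66815.00 | 384790.00
Σ | 6210.00 |  |  | 27225.00 | 820710.00
x_c = 27225.00 / 6210.00 = 4.38 cm
y_c = 820710.00 / 6210.00 = 132.16 cm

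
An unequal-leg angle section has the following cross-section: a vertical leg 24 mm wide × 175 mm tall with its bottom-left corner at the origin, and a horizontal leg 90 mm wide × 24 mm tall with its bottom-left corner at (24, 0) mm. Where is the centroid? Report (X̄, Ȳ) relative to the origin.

vertical leg: A = 24 × 175 = 4200.00, centroid at (12.00, 87.50).
horizontal leg: A = 90 × 24 = 2160.00, centroid at (69.00, 12.00).
ΣA = 6360.00 mm²
ΣAX̄ = (4200.00)(12.00) + (2160.00)(69.00) = 199440.00 mm³
ΣAȲ = (4200.00)(87.50) + (2160.00)(12.00) = 393420.00 mm³
X̄ = 199440.00 / 6360.00 = 31.36 mm
Ȳ = 393420.00 / 6360.00 = 61.86 mm

X̄ = 31.36 mm, Ȳ = 61.86 mm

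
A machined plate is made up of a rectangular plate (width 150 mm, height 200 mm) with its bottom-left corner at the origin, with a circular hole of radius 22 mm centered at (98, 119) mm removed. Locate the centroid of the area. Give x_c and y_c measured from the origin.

plate: A = 150 × 200 = 30000.00, centroid at (75.00, 100.00).
hole: A = −π·22² = -1520.53, centroid at (98.00, 119.00).
ΣA = 28479.47 mm²
ΣAx_c = (30000.00)(75.00) + (-1520.53)(98.00) = 2100987.98 mm³
ΣAy_c = (30000.00)(100.00) + (-1520.53)(119.00) = 2819056.83 mm³
x_c = 2100987.98 / 28479.47 = 73.77 mm
y_c = 2819056.83 / 28479.47 = 98.99 mm

x_c = 73.77 mm, y_c = 98.99 mm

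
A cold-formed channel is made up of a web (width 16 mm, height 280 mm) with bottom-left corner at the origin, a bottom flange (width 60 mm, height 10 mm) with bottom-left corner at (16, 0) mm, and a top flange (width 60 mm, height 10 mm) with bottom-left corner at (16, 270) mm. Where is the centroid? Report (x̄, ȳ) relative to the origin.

x̄ = 16.03 mm, ȳ = 140.00 mm

web: A = 16 × 280 = 4480.00, centroid at (8.00, 140.00).
bottom flange: A = 60 × 10 = 600.00, centroid at (46.00, 5.00).
top flange: A = 60 × 10 = 600.00, centroid at (46.00, 275.00).
ΣA = 5680.00 mm², ΣAx̄ = 91040.00 mm³, ΣAȳ = 795200.00 mm³.
x̄ = 91040.00/5680.00 = 16.03 mm; ȳ = 795200.00/5680.00 = 140.00 mm.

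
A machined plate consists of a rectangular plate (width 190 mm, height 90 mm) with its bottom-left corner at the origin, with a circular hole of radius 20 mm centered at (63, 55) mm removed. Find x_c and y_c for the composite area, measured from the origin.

x_c = 97.54 mm, y_c = 44.21 mm

Part | A | x̄ᵢ | ȳᵢ | A·x̄ᵢ | A·ȳᵢ
plate | 17100.00 | 95.00 | 45.00 | 1624500.00 | 769500.00
hole | -1256.64 | 63.00 | 55.00 | -79168.13 | -69115.04
Σ | 15843.36 |  |  | 1545331.87 | 700384.96
x_c = 1545331.87 / 15843.36 = 97.54 mm
y_c = 700384.96 / 15843.36 = 44.21 mm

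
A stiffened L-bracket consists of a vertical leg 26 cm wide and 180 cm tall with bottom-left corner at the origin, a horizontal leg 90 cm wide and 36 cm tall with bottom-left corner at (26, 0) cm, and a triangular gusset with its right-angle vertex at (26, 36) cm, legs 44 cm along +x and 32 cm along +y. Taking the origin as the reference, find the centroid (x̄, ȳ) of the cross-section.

Part | A | x̄ᵢ | ȳᵢ | A·x̄ᵢ | A·ȳᵢ
vertical leg | 4680.00 | 13.00 | 90.00 | 60840.00 | 421200.00
horizontal leg | 3240.00 | 71.00 | 18.00 | 230040.00 | 58320.00
gusset | 704.00 | 40.67 | 46.67 | 28629.33 | 32853.33
Σ | 8624.00 |  |  | 319509.33 | 512373.33
x̄ = 319509.33 / 8624.00 = 37.05 cm
ȳ = 512373.33 / 8624.00 = 59.41 cm

x̄ = 37.05 cm, ȳ = 59.41 cm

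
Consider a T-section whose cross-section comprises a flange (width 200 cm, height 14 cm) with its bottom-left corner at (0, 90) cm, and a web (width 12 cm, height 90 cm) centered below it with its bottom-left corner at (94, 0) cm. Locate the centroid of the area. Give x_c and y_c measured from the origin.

Part | A | x̄ᵢ | ȳᵢ | A·x̄ᵢ | A·ȳᵢ
web | 1080.00 | 100.00 | 45.00 | 108000.00 | 48600.00
flange | 2800.00 | 100.00 | 97.00 | 280000.00 | 271600.00
Σ | 3880.00 |  |  | 388000.00 | 320200.00
x_c = 388000.00 / 3880.00 = 100.00 cm
y_c = 320200.00 / 3880.00 = 82.53 cm

x_c = 100.00 cm, y_c = 82.53 cm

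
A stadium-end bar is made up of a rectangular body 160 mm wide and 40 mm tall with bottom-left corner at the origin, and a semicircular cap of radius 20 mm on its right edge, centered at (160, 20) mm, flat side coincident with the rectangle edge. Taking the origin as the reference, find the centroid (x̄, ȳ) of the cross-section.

x̄ = 87.91 mm, ȳ = 20.00 mm

rectangular body: A = 160 × 40 = 6400.00, centroid at (80.00, 20.00).
semicircular end: A = ½π·20² = 628.32, centroid at (168.49, 20.00).
ΣA = 7028.32 mm², ΣAx̄ = 617864.30 mm³, ΣAȳ = 140566.37 mm³.
x̄ = 617864.30/7028.32 = 87.91 mm; ȳ = 140566.37/7028.32 = 20.00 mm.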